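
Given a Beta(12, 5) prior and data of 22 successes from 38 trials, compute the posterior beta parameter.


Number of failures = 38 - 22 = 16
Posterior beta = 5 + 16 = 21

21


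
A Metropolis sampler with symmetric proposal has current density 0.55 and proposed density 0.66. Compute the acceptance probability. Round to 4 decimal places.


For symmetric proposals, acceptance = min(1, pi(x*)/pi(x))
= min(1, 0.66/0.55)
= min(1, 1.2) = 1.0

1.0


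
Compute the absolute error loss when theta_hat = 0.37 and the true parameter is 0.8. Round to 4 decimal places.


L = |theta_hat - theta_true|
= |0.37 - 0.8| = 0.43

0.43


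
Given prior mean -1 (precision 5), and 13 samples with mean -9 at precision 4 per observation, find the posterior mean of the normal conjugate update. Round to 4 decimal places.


The posterior mean is a precision-weighted average of prior and data.
Post. prec. = 5 + 52 = 57
Post. mean = (-5 + -468)/57 = -473/57 = -8.2982

-8.2982


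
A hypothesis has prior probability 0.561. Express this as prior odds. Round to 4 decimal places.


Odds = P(H) / P(not H) = 0.561 / 0.439
= 1.2779

1.2779


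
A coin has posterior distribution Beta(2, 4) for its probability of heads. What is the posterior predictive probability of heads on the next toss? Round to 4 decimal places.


Posterior predictive = E[theta] = alpha/(alpha+beta)
= 2/6
= 0.3333

0.3333


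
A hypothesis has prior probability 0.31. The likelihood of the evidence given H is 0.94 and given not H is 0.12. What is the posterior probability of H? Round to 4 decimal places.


Using Bayes' theorem:
P(E) = 0.31 * 0.94 + 0.69 * 0.12
P(E) = 0.3742
P(H|E) = (0.31 * 0.94) / 0.3742 = 0.7787

0.7787


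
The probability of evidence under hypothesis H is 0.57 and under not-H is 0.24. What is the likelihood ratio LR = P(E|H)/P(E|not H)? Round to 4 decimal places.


LR = 0.57 / 0.24
= 2.375

2.375


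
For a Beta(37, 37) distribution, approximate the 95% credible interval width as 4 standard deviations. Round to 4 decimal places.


Variance of Beta(a,b) = ab / ((a+b)^2 * (a+b+1))
= 37*37 / ((74)^2 * 75)
= 0.0033
SD = sqrt(0.0033) = 0.0577
Width = 4 * SD = 0.2309

0.2309


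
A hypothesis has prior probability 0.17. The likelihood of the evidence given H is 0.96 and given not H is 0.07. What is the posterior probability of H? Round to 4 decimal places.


Using Bayes' theorem:
P(E) = 0.17 * 0.96 + 0.83 * 0.07
P(E) = 0.2213
P(H|E) = (0.17 * 0.96) / 0.2213 = 0.7375

0.7375


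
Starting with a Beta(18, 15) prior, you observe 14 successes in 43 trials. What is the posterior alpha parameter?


For a Beta-Binomial conjugate model:
Posterior alpha = prior alpha + number of successes
= 18 + 14 = 32

32


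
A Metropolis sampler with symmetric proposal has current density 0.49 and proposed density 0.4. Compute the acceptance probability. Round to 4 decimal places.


For symmetric proposals, acceptance = min(1, pi(x*)/pi(x))
= min(1, 0.4/0.49)
= min(1, 0.8163) = 0.8163

0.8163


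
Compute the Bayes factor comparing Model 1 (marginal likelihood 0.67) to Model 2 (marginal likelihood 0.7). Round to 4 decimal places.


BF12 = marginal likelihood of M1 / marginal likelihood of M2
= 0.67/0.7
= 0.9571

0.9571


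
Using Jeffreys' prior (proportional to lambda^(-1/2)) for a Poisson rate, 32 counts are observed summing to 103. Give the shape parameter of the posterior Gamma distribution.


Conjugate update: Gamma(prior_shape + S, prior_rate + n).
Prior shape = 0.5, prior rate = 0.
Posterior shape = 0.5 + S = 0.5 + 103 = 103.5

103.5


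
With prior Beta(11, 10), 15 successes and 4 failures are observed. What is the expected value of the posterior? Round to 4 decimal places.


Posterior = Beta(26, 14)
E[theta] = alpha/(alpha+beta)
= 26/40 = 0.65

0.65


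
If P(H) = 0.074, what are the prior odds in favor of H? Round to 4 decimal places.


Prior odds = P(H) / (1 - P(H))
= 0.074 / 0.926
= 0.0799

0.0799


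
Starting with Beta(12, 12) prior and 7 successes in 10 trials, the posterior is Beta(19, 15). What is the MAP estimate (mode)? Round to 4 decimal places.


The mode of Beta(a, b) when a > 1 and b > 1 is (a-1)/(a+b-2)
= (19 - 1) / (19 + 15 - 2)
= 18 / 32
= 0.5625

0.5625


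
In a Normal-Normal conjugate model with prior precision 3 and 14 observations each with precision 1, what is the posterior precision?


Posterior precision = prior precision + n * observation precision
= 3 + 14 * 1
= 3 + 14 = 17

17


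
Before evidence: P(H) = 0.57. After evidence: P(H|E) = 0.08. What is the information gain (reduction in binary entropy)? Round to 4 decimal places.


Prior entropy = 0.9858
Posterior entropy = 0.4022
Information gain = 0.9858 - 0.4022 = 0.5836

0.5836


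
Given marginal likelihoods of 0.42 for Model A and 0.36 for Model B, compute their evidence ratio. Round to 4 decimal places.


Ratio = ML(A) / ML(B) = 0.42/0.36
= 1.1667

1.1667


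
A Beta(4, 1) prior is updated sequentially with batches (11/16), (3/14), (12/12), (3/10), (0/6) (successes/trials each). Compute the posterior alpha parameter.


Sequential conjugate updating is equivalent to a single batch update.
Total successes across all batches = 29
alpha_posterior = alpha_prior + total_successes = 4 + 29
= 33

33


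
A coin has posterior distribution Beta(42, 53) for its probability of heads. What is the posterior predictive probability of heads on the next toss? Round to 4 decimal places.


Posterior predictive = E[theta] = alpha/(alpha+beta)
= 42/95
= 0.4421

0.4421


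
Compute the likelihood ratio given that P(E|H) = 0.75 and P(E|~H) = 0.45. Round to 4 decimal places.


LR = P(E|H) / P(E|~H)
= 0.75 / 0.45 = 1.6667

1.6667


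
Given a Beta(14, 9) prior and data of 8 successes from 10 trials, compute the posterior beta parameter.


Number of failures = 10 - 8 = 2
Posterior beta = 9 + 2 = 11

11


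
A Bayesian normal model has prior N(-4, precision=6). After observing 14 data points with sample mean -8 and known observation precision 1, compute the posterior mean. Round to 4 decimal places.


Posterior mean = (prior_precision * prior_mean + n * data_precision * data_mean) / (prior_precision + n * data_precision)
Numerator = 6*-4 + 14*1*-8 = -136
Denominator = 6 + 14*1 = 20
Posterior mean = -6.8

-6.8


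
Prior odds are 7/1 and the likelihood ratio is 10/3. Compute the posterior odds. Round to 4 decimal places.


Posterior odds = prior odds * likelihood ratio
= (7/1) * (10/3)
= 70 / 3
= 23.3333

23.3333


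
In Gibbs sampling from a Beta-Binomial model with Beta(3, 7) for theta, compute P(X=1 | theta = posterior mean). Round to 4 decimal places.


Posterior mean = alpha/(alpha+beta) = 3/10 = 0.3
P(X=1|theta=mean) = theta = 0.3

0.3


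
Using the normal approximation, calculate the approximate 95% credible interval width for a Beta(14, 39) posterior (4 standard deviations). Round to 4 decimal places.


Var(Beta) = 14*39/(53^2 * 54) = 0.0036
SD = 0.06
Width ~ 4*SD = 0.24

0.24


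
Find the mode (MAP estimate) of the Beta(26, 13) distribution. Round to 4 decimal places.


For Beta(a,b) with a,b > 1:
Mode = (a-1)/(a+b-2) = (26-1)/(39-2)
= 25/37 = 0.6757

0.6757


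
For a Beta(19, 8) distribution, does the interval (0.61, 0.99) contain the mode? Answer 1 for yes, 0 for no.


Mode of Beta(a,b) = (a-1)/(a+b-2)
= (19-1)/(19+8-2) = 0.72
Check: 0.61 <= 0.72 <= 0.99?
Result: 1

1


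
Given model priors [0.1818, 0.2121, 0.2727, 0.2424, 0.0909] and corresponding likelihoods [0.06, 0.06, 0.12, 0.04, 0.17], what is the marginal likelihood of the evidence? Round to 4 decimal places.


P(E) = sum_i P(M_i) P(E|M_i)
= 0.0109 + 0.0127 + 0.0327 + 0.0097 + 0.0155
= 0.0815

0.0815


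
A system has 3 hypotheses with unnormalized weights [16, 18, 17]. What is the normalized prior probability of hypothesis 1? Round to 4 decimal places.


The normalized prior is the weight divided by the total.
Total weight = 51
P(H1) = 16 / 51 = 0.3137

0.3137


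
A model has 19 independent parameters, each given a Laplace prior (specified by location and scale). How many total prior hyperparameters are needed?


Each Laplace prior needs 2 hyperparameters (location and scale).
Total = 2 * 19 = 38

38


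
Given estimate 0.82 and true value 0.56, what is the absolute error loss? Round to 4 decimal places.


Absolute error = |estimate - true|
= |0.26| = 0.26

0.26


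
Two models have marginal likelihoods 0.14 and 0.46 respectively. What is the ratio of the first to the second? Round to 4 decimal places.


Evidence ratio = 0.14 / 0.46
= 0.3043

0.3043


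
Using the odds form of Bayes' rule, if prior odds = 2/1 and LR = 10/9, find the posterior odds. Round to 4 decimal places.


Bayes' rule in odds form: posterior odds = prior odds * LR
= (2 * 10) / (1 * 9)
= 20/9 = 2.2222

2.2222


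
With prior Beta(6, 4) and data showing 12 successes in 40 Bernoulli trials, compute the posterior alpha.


Conjugate update: alpha_posterior = alpha_prior + k
= 6 + 12 = 18

18


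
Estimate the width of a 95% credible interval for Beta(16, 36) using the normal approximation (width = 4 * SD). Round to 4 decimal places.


For Beta(a,b): Var = ab/((a+b)^2(a+b+1))
Var = 0.004, SD = 0.0634
Approximate 95% CI width = 4 * 0.0634 = 0.2536

0.2536


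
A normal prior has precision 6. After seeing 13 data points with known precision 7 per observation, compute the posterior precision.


In the conjugate normal model, precisions add:
tau_posterior = tau_prior + n * tau_data
= 6 + 13*7 = 97

97


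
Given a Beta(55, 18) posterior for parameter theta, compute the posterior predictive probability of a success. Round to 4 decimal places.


For a Beta-Bernoulli model, the predictive probability is the mean:
P(success) = 55/(55+18) = 55/73 = 0.7534

0.7534


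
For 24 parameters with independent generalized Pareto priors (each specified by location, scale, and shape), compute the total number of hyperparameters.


A generalized Pareto prior has 3 hyperparameters per parameter.
Total = 24 * 3 = 72

72


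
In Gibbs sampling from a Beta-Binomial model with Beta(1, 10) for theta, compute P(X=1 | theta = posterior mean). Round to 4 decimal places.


Posterior mean = alpha/(alpha+beta) = 1/11 = 0.0909
P(X=1|theta=mean) = theta = 0.0909

0.0909


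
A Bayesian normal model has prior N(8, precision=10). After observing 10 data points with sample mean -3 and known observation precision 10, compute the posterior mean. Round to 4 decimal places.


Posterior mean = (prior_precision * prior_mean + n * data_precision * data_mean) / (prior_precision + n * data_precision)
Numerator = 10*8 + 10*10*-3 = -220
Denominator = 10 + 10*10 = 110
Posterior mean = -2.0

-2.0


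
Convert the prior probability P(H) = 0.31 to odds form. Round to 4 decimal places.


P(not H) = 1 - 0.31 = 0.69
Odds = 0.31 / 0.69 = 0.4493

0.4493


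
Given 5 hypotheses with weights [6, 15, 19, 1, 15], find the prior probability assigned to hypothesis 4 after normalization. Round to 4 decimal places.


To normalize, divide each weight by the sum of all weights.
Sum = 56
Prior(H4) = 1/56 = 0.0179

0.0179


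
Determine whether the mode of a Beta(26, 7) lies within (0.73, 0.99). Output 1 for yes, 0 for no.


First find the mode: (a-1)/(a+b-2) = 0.8065
Is 0.8065 in (0.73, 0.99)? 1

1


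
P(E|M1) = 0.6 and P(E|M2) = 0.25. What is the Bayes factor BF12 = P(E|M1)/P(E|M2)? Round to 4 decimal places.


Bayes factor BF12 = P(E|M1) / P(E|M2)
= 0.6 / 0.25
= 2.4

2.4


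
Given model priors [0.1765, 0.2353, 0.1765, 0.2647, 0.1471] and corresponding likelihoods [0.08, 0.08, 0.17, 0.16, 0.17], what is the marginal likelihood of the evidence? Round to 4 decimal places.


P(E) = sum_i P(M_i) P(E|M_i)
= 0.0141 + 0.0188 + 0.03 + 0.0424 + 0.025
= 0.1303

0.1303


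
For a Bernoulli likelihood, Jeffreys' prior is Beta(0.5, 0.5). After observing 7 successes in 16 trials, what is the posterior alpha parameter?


Jeffreys' prior for Bernoulli is Beta(0.5, 0.5).
Posterior is Beta(0.5 + k, 0.5 + n - k).
Posterior alpha = 0.5 + k = 0.5 + 7 = 7.5

7.5


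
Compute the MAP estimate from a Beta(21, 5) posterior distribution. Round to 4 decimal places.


MAP = mode of Beta distribution
= (alpha - 1)/(alpha + beta - 2)
= (21-1)/(21+5-2)
= 20/24 = 0.8333

0.8333


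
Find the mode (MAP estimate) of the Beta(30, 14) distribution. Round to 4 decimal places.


For Beta(a,b) with a,b > 1:
Mode = (a-1)/(a+b-2) = (30-1)/(44-2)
= 29/42 = 0.6905

0.6905


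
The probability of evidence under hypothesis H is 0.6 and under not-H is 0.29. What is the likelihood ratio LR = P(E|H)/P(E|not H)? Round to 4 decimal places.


LR = 0.6 / 0.29
= 2.069

2.069


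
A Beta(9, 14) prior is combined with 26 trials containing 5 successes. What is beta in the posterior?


In conjugate updating:
beta_posterior = beta_prior + (n - k)
= 14 + (26 - 5)
= 14 + 21 = 35

35


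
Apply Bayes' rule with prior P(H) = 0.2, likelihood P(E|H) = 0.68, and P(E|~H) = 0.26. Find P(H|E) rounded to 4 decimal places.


Step 1: Compute marginal P(E) = P(E|H)P(H) + P(E|~H)P(~H)
= 0.68*0.2 + 0.26*0.8 = 0.344
Step 2: P(H|E) = P(E|H)P(H)/P(E) = 0.136/0.344
= 0.3953

0.3953


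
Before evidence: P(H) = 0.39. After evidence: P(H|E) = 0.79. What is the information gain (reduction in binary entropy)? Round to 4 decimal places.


Prior entropy = 0.9648
Posterior entropy = 0.7415
Information gain = 0.9648 - 0.7415 = 0.2233

0.2233


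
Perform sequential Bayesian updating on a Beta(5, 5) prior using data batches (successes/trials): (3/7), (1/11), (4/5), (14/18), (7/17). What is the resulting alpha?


Accumulate successes: 29
Posterior alpha = prior alpha + sum of successes
= 5 + 29 = 34

34


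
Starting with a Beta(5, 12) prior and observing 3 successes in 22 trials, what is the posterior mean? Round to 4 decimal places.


Posterior parameters: alpha = 5 + 3 = 8
beta = 12 + 19 = 31
Posterior mean = alpha / (alpha + beta) = 8 / 39
= 0.2051

0.2051


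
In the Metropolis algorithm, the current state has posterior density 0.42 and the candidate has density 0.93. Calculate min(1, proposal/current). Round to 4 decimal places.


Ratio = 0.93/0.42 = 2.2143
Acceptance probability = min(1, 2.2143)
= 1.0

1.0


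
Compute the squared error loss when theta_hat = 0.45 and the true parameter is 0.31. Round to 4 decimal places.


L = (theta_hat - theta_true)^2
= (0.45 - 0.31)^2
= 0.14^2 = 0.0196

0.0196


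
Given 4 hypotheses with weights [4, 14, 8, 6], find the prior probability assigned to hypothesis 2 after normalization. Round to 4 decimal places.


To normalize, divide each weight by the sum of all weights.
Sum = 32
Prior(H2) = 14/32 = 0.4375

0.4375


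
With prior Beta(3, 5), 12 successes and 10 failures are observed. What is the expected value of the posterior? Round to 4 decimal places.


Posterior = Beta(15, 15)
E[theta] = alpha/(alpha+beta)
= 15/30 = 0.5

0.5


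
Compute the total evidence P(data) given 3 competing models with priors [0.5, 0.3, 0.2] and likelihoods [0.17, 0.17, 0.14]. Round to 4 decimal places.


Marginal likelihood = sum P(model_i) * P(data|model_i)
Model 1: 0.5 * 0.17 = 0.085
Model 2: 0.3 * 0.17 = 0.051
Model 3: 0.2 * 0.14 = 0.028
Total = 0.164

0.164


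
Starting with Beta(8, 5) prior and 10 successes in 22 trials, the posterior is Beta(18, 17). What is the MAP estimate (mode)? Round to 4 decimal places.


The mode of Beta(a, b) when a > 1 and b > 1 is (a-1)/(a+b-2)
= (18 - 1) / (18 + 17 - 2)
= 17 / 33
= 0.5152

0.5152


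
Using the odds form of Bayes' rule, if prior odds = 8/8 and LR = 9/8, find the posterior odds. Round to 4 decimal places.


Bayes' rule in odds form: posterior odds = prior odds * LR
= (8 * 9) / (8 * 8)
= 72/64 = 1.125

1.125


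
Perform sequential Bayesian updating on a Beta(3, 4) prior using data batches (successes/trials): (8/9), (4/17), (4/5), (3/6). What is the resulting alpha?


Accumulate successes: 19
Posterior alpha = prior alpha + sum of successes
= 3 + 19 = 22

22


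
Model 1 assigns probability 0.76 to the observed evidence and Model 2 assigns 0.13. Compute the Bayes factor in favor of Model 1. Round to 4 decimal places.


BF = P(data|M1) / P(data|M2)
= 0.76 / 0.13 = 5.8462

5.8462


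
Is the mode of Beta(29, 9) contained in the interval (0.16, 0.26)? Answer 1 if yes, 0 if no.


Mode = (a-1)/(a+b-2) = 28/36 = 0.7778
Interval: (0.16, 0.26)
Contains mode? 0

0


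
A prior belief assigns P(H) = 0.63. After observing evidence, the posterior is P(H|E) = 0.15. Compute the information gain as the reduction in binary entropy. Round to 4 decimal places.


H(prior) = -0.63*log2(0.63) - 0.37*log2(0.37)
= 0.9507
H(post) = -0.15*log2(0.15) - 0.85*log2(0.85)
= 0.6098
IG = 0.9507 - 0.6098 = 0.3408

0.3408


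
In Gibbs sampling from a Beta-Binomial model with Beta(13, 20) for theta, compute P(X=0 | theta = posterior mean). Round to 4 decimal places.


Posterior mean = alpha/(alpha+beta) = 13/33 = 0.3939
P(X=0|theta=mean) = 1 - theta = 0.6061

0.6061


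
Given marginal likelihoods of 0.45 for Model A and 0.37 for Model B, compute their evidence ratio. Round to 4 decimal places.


Ratio = ML(A) / ML(B) = 0.45/0.37
= 1.2162

1.2162


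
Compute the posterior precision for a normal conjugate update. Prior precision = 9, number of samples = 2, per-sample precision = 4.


tau_post = tau_0 + n * tau
= 9 + 2 * 4 = 17

17


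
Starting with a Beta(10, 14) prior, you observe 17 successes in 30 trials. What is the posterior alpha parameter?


For a Beta-Binomial conjugate model:
Posterior alpha = prior alpha + number of successes
= 10 + 17 = 27

27


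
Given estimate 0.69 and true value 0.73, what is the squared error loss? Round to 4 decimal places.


Squared error = (estimate - true)^2
Difference = -0.04
Loss = -0.04^2 = 0.0016

0.0016


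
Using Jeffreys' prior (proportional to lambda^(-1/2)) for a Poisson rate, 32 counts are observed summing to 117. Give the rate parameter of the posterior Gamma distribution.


Conjugate update: Gamma(prior_shape + S, prior_rate + n).
Prior shape = 0.5, prior rate = 0.
Posterior rate = 0 + n = 32

32.0


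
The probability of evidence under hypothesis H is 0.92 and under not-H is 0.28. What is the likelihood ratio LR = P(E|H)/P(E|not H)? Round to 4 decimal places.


LR = 0.92 / 0.28
= 3.2857

3.2857


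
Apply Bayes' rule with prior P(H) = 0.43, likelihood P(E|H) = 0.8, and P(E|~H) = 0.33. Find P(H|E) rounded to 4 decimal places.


Step 1: Compute marginal P(E) = P(E|H)P(H) + P(E|~H)P(~H)
= 0.8*0.43 + 0.33*0.57 = 0.5321
Step 2: P(H|E) = P(E|H)P(H)/P(E) = 0.344/0.5321
= 0.6465

0.6465


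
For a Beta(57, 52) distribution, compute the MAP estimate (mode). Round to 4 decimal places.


MAP = mode = (a-1)/(a+b-2)
= (57-1)/(57+52-2)
= 56/107 = 0.5234

0.5234


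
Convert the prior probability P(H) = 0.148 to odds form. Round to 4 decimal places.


P(not H) = 1 - 0.148 = 0.852
Odds = 0.148 / 0.852 = 0.1737

0.1737


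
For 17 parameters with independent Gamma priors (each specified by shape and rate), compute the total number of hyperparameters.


A Gamma prior has 2 hyperparameters per parameter.
Total = 17 * 2 = 34

34


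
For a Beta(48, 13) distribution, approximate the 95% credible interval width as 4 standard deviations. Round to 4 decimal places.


Variance of Beta(a,b) = ab / ((a+b)^2 * (a+b+1))
= 48*13 / ((61)^2 * 62)
= 0.0027
SD = sqrt(0.0027) = 0.052
Width = 4 * SD = 0.208

0.208


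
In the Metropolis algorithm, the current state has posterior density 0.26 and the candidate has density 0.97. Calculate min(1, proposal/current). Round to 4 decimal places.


Ratio = 0.97/0.26 = 3.7308
Acceptance probability = min(1, 3.7308)
= 1.0

1.0


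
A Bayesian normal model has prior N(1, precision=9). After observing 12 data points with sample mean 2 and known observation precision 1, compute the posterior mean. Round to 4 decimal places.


Posterior mean = (prior_precision * prior_mean + n * data_precision * data_mean) / (prior_precision + n * data_precision)
Numerator = 9*1 + 12*1*2 = 33
Denominator = 9 + 12*1 = 21
Posterior mean = 1.5714

1.5714


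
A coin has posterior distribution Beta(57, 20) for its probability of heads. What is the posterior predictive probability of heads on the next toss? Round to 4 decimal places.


Posterior predictive = E[theta] = alpha/(alpha+beta)
= 57/77
= 0.7403

0.7403


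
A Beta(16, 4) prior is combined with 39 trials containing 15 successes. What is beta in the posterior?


In conjugate updating:
beta_posterior = beta_prior + (n - k)
= 4 + (39 - 15)
= 4 + 24 = 28

28


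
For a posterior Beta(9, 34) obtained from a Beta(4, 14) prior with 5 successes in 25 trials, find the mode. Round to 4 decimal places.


Mode = (alpha - 1) / (alpha + beta - 2)
= 8 / 41
= 0.1951

0.1951


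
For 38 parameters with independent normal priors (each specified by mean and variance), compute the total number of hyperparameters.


A normal prior has 2 hyperparameters per parameter.
Total = 38 * 2 = 76

76


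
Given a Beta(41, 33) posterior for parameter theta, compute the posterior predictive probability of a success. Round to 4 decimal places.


For a Beta-Bernoulli model, the predictive probability is the mean:
P(success) = 41/(41+33) = 41/74 = 0.5541

0.5541


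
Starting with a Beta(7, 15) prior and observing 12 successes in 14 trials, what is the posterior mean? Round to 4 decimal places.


Posterior parameters: alpha = 7 + 12 = 19
beta = 15 + 2 = 17
Posterior mean = alpha / (alpha + beta) = 19 / 36
= 0.5278

0.5278


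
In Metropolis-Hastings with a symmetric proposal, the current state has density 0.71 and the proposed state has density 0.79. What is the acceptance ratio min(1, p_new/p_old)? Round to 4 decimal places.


Ratio = p_new / p_old = 0.79 / 0.71 = 1.1127
Acceptance = min(1, 1.1127) = 1.0

1.0


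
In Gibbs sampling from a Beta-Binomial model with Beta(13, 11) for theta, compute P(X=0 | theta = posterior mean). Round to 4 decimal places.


Posterior mean = alpha/(alpha+beta) = 13/24 = 0.5417
P(X=0|theta=mean) = 1 - theta = 0.4583

0.4583


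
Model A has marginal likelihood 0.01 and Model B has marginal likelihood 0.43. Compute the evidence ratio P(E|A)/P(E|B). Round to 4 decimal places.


Evidence ratio = P(E|A) / P(E|B)
= 0.01 / 0.43
= 0.0233

0.0233


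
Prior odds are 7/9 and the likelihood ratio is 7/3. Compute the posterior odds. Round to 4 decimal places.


Posterior odds = prior odds * likelihood ratio
= (7/9) * (7/3)
= 49 / 27
= 1.8148

1.8148


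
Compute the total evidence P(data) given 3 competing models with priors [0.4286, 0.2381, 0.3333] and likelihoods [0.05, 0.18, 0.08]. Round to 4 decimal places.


Marginal likelihood = sum P(model_i) * P(data|model_i)
Model 1: 0.4286 * 0.05 = 0.0214
Model 2: 0.2381 * 0.18 = 0.0429
Model 3: 0.3333 * 0.08 = 0.0267
Total = 0.091

0.091


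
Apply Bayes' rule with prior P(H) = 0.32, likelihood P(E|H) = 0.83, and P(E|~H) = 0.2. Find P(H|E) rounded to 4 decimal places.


Step 1: Compute marginal P(E) = P(E|H)P(H) + P(E|~H)P(~H)
= 0.83*0.32 + 0.2*0.68 = 0.4016
Step 2: P(H|E) = P(E|H)P(H)/P(E) = 0.2656/0.4016
= 0.6614

0.6614


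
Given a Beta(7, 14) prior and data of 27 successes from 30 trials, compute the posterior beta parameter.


Number of failures = 30 - 27 = 3
Posterior beta = 14 + 3 = 17

17


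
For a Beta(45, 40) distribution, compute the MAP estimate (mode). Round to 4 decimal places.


MAP = mode = (a-1)/(a+b-2)
= (45-1)/(45+40-2)
= 44/83 = 0.5301

0.5301


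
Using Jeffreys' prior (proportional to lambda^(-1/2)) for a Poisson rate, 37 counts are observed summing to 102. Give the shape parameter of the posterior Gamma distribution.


Conjugate update: Gamma(prior_shape + S, prior_rate + n).
Prior shape = 0.5, prior rate = 0.
Posterior shape = 0.5 + S = 0.5 + 102 = 102.5

102.5


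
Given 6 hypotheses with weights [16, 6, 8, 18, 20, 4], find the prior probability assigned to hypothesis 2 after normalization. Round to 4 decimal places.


To normalize, divide each weight by the sum of all weights.
Sum = 72
Prior(H2) = 6/72 = 0.0833

0.0833


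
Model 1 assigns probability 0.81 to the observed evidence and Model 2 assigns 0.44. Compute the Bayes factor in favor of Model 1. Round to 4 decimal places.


BF = P(data|M1) / P(data|M2)
= 0.81 / 0.44 = 1.8409

1.8409


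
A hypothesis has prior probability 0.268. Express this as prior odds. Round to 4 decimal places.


Odds = P(H) / P(not H) = 0.268 / 0.732
= 0.3661

0.3661


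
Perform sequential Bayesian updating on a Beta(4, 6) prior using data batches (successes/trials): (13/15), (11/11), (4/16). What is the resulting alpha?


Accumulate successes: 28
Posterior alpha = prior alpha + sum of successes
= 4 + 28 = 32

32


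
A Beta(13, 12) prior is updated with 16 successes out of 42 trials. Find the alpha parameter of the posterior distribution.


In the Beta-Binomial conjugate update:
alpha_post = alpha_prior + successes
= 13 + 16
= 29

29


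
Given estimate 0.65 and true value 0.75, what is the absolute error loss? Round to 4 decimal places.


Absolute error = |estimate - true|
= |-0.1| = 0.1

0.1


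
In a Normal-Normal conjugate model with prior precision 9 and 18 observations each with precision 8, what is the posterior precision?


Posterior precision = prior precision + n * observation precision
= 9 + 18 * 8
= 9 + 144 = 153

153


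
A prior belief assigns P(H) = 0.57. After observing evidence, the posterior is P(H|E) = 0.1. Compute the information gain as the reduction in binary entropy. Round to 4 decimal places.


H(prior) = -0.57*log2(0.57) - 0.43*log2(0.43)
= 0.9858
H(post) = -0.1*log2(0.1) - 0.9*log2(0.9)
= 0.469
IG = 0.9858 - 0.469 = 0.5168

0.5168


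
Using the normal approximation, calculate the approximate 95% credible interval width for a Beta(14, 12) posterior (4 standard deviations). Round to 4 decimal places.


Var(Beta) = 14*12/(26^2 * 27) = 0.0092
SD = 0.0959
Width ~ 4*SD = 0.3838

0.3838


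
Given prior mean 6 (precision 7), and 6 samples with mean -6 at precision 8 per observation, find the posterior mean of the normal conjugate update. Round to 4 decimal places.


The posterior mean is a precision-weighted average of prior and data.
Post. prec. = 7 + 48 = 55
Post. mean = (42 + -288)/55 = -246/55 = -4.4727

-4.4727


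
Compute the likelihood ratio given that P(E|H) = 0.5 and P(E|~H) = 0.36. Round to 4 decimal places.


LR = P(E|H) / P(E|~H)
= 0.5 / 0.36 = 1.3889

1.3889


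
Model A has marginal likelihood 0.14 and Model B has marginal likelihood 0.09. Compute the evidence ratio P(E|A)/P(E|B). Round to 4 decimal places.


Evidence ratio = P(E|A) / P(E|B)
= 0.14 / 0.09
= 1.5556

1.5556


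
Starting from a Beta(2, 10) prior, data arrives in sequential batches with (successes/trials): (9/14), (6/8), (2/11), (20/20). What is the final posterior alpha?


In sequential Bayesian updating, we sum all successes.
Total successes = 37
Final alpha = 2 + 37 = 39

39


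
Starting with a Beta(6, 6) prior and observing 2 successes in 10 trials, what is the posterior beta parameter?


Posterior beta = prior beta + failures
Failures = 10 - 2 = 8
beta_post = 6 + 8 = 14

14


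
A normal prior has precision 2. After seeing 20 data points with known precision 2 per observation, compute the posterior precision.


In the conjugate normal model, precisions add:
tau_posterior = tau_prior + n * tau_data
= 2 + 20*2 = 42

42


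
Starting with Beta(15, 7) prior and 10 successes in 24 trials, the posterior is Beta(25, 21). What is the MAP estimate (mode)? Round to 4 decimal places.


The mode of Beta(a, b) when a > 1 and b > 1 is (a-1)/(a+b-2)
= (25 - 1) / (25 + 21 - 2)
= 24 / 44
= 0.5455

0.5455


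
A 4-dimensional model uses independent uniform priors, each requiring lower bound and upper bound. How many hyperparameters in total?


Per parameter: 2 (lower bound and upper bound).
Total = 4 * 2 = 8

8


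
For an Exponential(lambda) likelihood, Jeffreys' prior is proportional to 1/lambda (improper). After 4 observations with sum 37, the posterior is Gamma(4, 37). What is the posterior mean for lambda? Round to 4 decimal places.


Posterior = Gamma(n, sum_x) = Gamma(4, 37)
Posterior mean = shape/rate = 4/37
= 0.1081

0.1081


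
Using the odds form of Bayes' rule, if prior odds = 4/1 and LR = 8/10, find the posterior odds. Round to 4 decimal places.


Bayes' rule in odds form: posterior odds = prior odds * LR
= (4 * 8) / (1 * 10)
= 32/10 = 3.2

3.2


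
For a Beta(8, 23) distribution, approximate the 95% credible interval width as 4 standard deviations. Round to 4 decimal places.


Variance of Beta(a,b) = ab / ((a+b)^2 * (a+b+1))
= 8*23 / ((31)^2 * 32)
= 0.006
SD = sqrt(0.006) = 0.0774
Width = 4 * SD = 0.3094

0.3094


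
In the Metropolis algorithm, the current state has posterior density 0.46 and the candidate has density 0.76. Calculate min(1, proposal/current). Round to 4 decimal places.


Ratio = 0.76/0.46 = 1.6522
Acceptance probability = min(1, 1.6522)
= 1.0

1.0


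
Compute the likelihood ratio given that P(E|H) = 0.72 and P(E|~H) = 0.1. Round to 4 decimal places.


LR = P(E|H) / P(E|~H)
= 0.72 / 0.1 = 7.2

7.2


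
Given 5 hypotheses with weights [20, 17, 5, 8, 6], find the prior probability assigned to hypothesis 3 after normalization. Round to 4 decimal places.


To normalize, divide each weight by the sum of all weights.
Sum = 56
Prior(H3) = 5/56 = 0.0893

0.0893


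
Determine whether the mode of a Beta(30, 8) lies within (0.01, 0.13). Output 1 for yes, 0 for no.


First find the mode: (a-1)/(a+b-2) = 0.8056
Is 0.8056 in (0.01, 0.13)? 0

0


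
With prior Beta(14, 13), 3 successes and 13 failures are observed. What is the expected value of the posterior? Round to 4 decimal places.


Posterior = Beta(17, 26)
E[theta] = alpha/(alpha+beta)
= 17/43 = 0.3953

0.3953


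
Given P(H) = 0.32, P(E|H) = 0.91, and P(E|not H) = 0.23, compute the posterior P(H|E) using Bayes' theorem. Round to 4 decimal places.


By Bayes' theorem: P(H|E) = P(E|H)*P(H) / P(E)
P(E) = P(E|H)*P(H) + P(E|not H)*P(not H)
P(E) = 0.91*0.32 + 0.23*0.68 = 0.4476
P(H|E) = 0.91*0.32 / 0.4476 = 0.6506

0.6506


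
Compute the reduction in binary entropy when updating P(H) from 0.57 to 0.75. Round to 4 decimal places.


H_before = -p*log2(p) - (1-p)*log2(1-p) for p=0.57: 0.9858
H_after for p=0.75: 0.8113
Reduction = 0.9858 - 0.8113 = 0.1745

0.1745


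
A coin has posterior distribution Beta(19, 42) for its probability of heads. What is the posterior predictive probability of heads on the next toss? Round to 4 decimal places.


Posterior predictive = E[theta] = alpha/(alpha+beta)
= 19/61
= 0.3115

0.3115


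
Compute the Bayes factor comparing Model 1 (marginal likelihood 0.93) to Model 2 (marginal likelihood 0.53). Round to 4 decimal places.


BF12 = marginal likelihood of M1 / marginal likelihood of M2
= 0.93/0.53
= 1.7547

1.7547


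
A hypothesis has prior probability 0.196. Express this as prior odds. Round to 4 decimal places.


Odds = P(H) / P(not H) = 0.196 / 0.804
= 0.2438

0.2438


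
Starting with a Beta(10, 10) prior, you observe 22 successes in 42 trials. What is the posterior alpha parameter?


For a Beta-Binomial conjugate model:
Posterior alpha = prior alpha + number of successes
= 10 + 22 = 32

32


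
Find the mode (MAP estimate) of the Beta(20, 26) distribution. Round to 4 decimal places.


For Beta(a,b) with a,b > 1:
Mode = (a-1)/(a+b-2) = (20-1)/(46-2)
= 19/44 = 0.4318

0.4318


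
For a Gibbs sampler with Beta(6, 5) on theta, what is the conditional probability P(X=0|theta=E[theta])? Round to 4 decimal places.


E[theta] = 6/(6+5) = 0.5455
P(X=0|theta) = 1 - theta = 0.4545

0.4545


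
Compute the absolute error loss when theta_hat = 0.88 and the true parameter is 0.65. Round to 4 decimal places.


L = |theta_hat - theta_true|
= |0.88 - 0.65| = 0.23

0.23


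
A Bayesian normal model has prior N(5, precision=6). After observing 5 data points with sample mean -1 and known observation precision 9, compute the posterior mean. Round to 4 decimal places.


Posterior mean = (prior_precision * prior_mean + n * data_precision * data_mean) / (prior_precision + n * data_precision)
Numerator = 6*5 + 5*9*-1 = -15
Denominator = 6 + 5*9 = 51
Posterior mean = -0.2941

-0.2941


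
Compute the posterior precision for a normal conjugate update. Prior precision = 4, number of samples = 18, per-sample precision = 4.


tau_post = tau_0 + n * tau
= 4 + 18 * 4 = 76

76


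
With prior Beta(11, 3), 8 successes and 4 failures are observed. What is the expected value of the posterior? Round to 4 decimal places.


Posterior = Beta(19, 7)
E[theta] = alpha/(alpha+beta)
= 19/26 = 0.7308

0.7308


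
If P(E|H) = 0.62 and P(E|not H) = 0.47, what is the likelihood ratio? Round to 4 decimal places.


Likelihood ratio = P(E|H) / P(E|not H)
= 0.62 / 0.47
= 1.3191

1.3191


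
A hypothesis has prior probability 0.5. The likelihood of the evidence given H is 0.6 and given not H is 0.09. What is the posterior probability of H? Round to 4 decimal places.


Using Bayes' theorem:
P(E) = 0.5 * 0.6 + 0.5 * 0.09
P(E) = 0.345
P(H|E) = (0.5 * 0.6) / 0.345 = 0.8696

0.8696


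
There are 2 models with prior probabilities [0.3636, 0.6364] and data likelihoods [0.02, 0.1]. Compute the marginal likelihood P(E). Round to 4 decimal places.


P(E) = sum over models of P(M_i) * P(E|M_i)
= 0.3636*0.02 + 0.6364*0.1
= 0.0709

0.0709


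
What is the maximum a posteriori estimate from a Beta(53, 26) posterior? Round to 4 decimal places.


The MAP estimate equals the mode of the distribution.
Mode of Beta(a,b) = (a-1)/(a+b-2)
= 52/77
= 0.6753

0.6753


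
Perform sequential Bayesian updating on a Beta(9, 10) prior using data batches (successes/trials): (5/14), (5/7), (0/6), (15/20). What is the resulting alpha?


Accumulate successes: 25
Posterior alpha = prior alpha + sum of successes
= 9 + 25 = 34

34


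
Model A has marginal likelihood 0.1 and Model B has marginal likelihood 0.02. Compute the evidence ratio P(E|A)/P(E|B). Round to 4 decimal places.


Evidence ratio = P(E|A) / P(E|B)
= 0.1 / 0.02
= 5.0

5.0


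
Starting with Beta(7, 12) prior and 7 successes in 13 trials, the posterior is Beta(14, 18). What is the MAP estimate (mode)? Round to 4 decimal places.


The mode of Beta(a, b) when a > 1 and b > 1 is (a-1)/(a+b-2)
= (14 - 1) / (14 + 18 - 2)
= 13 / 30
= 0.4333

0.4333


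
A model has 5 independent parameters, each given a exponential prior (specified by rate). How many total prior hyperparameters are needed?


Each exponential prior needs 1 hyperparameter (rate).
Total = 1 * 5 = 5

5


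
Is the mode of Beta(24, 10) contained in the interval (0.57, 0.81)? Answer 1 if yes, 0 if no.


Mode = (a-1)/(a+b-2) = 23/32 = 0.7188
Interval: (0.57, 0.81)
Contains mode? 1

1


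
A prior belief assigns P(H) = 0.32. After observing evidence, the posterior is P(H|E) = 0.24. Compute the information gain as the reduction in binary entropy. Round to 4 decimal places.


H(prior) = -0.32*log2(0.32) - 0.68*log2(0.68)
= 0.9044
H(post) = -0.24*log2(0.24) - 0.76*log2(0.76)
= 0.795
IG = 0.9044 - 0.795 = 0.1093

0.1093


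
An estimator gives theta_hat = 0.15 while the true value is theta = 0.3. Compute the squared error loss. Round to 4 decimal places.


The squared error loss is (theta_hat - theta)^2
= (0.15 - 0.3)^2
= (-0.15)^2 = 0.0225

0.0225


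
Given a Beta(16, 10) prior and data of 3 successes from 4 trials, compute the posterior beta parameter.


Number of failures = 4 - 3 = 1
Posterior beta = 10 + 1 = 11

11


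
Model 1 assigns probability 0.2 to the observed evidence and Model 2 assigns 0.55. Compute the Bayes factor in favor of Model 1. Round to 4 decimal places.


BF = P(data|M1) / P(data|M2)
= 0.2 / 0.55 = 0.3636

0.3636


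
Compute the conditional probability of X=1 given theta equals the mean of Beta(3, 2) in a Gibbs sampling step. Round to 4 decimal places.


Mean of Beta(3, 2) = 0.6
P(X=1 | theta=0.6) = 0.6

0.6


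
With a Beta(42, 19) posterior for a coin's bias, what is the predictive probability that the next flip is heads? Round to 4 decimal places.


The predictive probability equals the posterior mean.
P(next = heads) = alpha / (alpha + beta)
= 42 / 61 = 0.6885

0.6885


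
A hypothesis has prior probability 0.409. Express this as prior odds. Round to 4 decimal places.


Odds = P(H) / P(not H) = 0.409 / 0.591
= 0.692

0.692


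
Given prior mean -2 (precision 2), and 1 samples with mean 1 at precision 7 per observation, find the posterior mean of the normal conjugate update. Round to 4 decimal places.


The posterior mean is a precision-weighted average of prior and data.
Post. prec. = 2 + 7 = 9
Post. mean = (-4 + 7)/9 = 3/9 = 0.3333

0.3333


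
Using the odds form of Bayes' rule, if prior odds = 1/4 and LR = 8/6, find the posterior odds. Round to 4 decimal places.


Bayes' rule in odds form: posterior odds = prior odds * LR
= (1 * 8) / (4 * 6)
= 8/24 = 0.3333

0.3333


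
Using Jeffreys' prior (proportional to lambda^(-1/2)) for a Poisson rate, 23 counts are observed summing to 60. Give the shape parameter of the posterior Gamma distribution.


Conjugate update: Gamma(prior_shape + S, prior_rate + n).
Prior shape = 0.5, prior rate = 0.
Posterior shape = 0.5 + S = 0.5 + 60 = 60.5

60.5


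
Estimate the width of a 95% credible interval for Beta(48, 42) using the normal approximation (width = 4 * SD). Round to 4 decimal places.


For Beta(a,b): Var = ab/((a+b)^2(a+b+1))
Var = 0.0027, SD = 0.0523
Approximate 95% CI width = 4 * 0.0523 = 0.2092

0.2092


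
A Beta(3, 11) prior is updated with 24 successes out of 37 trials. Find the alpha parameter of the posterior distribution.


In the Beta-Binomial conjugate update:
alpha_post = alpha_prior + successes
= 3 + 24
= 27

27


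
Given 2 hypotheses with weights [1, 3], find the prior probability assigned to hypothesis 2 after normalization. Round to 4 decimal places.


To normalize, divide each weight by the sum of all weights.
Sum = 4
Prior(H2) = 3/4 = 0.75

0.75


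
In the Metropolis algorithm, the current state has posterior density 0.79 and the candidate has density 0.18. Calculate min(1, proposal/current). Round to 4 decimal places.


Ratio = 0.18/0.79 = 0.2278
Acceptance probability = min(1, 0.2278)
= 0.2278

0.2278


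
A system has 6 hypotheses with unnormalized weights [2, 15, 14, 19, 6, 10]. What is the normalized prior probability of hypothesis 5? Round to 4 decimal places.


The normalized prior is the weight divided by the total.
Total weight = 66
P(H5) = 6 / 66 = 0.0909

0.0909


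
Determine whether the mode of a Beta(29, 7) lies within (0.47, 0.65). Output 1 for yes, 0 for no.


First find the mode: (a-1)/(a+b-2) = 0.8235
Is 0.8235 in (0.47, 0.65)? 0

0


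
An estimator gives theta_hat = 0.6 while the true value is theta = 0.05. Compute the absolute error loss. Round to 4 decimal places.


The absolute error loss is |theta_hat - theta|
= |0.6 - 0.05|
= 0.55

0.55


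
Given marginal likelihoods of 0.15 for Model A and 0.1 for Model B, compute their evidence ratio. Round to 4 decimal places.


Ratio = ML(A) / ML(B) = 0.15/0.1
= 1.5

1.5


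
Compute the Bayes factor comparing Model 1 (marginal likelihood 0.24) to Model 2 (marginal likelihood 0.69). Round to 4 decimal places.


BF12 = marginal likelihood of M1 / marginal likelihood of M2
= 0.24/0.69
= 0.3478

0.3478
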